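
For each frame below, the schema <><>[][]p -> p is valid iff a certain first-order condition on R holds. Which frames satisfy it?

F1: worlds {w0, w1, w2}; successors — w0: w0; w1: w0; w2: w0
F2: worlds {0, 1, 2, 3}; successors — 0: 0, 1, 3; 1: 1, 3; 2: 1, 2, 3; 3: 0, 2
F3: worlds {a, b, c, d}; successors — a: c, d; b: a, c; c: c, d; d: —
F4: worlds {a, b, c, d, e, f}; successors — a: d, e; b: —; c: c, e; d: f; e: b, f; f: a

This is the axiom for a generalized confluence (Geach) condition; its first-order frame correspondent is forall x forall y (x R^2 y -> exists w (y R^2 w & x = w)).
F1: fails — w1R²w0 but no w with w0R²w and w1=w.
F2: condition met.
F3: fails — aR²c but no w with cR²w and a=w.
F4: fails — aR²b but no w with bR²w and a=w.
Valid on: F2.

F2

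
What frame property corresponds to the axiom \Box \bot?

□⊥ is valid iff no world has any successor (otherwise □⊥ fails at any world with one).

emptiness of R: \forall x \forall y \neg Rxy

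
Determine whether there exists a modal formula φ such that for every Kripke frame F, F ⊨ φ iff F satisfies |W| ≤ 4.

Any modally definable frame class is closed under disjoint unions.
Any modal formula valid on each of 5 disjoint one-world frames is valid on their disjoint union (validity is preserved under disjoint unions). Each one-world frame has |W|=1≤4, but the union has |W|=5.
So no modal formula (or set of formulas) defines exactly the |W|≤4 frames.

No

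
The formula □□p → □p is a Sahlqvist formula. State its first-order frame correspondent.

Density

Suppose □□p→□p is valid. Take Rxy and set V(p)={w : xR²w}. Then □□p at x, so □p at x, so p at y, i.e. ∃z(Rxz∧Rzy).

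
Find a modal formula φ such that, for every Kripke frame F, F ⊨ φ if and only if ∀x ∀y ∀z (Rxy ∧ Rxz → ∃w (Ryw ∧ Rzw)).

The condition is convergence. The .2 schema ◇□ψ → □◇ψ defines it.
Suppose ◇□ψ→□◇ψ is valid. Take Rxy, Rxz and set V(ψ)={w : Ryw}. Then □ψ at y so ◇□ψ at x, so □◇ψ at x, so ◇ψ at z, giving w with Rzw and Ryw.

◇□ψ → □◇ψ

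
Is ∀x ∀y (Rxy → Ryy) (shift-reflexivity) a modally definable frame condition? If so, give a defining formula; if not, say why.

Yes — defined by □(□r → r)

This is a Sahlqvist condition; the T□ axiom □(□r → r) defines it.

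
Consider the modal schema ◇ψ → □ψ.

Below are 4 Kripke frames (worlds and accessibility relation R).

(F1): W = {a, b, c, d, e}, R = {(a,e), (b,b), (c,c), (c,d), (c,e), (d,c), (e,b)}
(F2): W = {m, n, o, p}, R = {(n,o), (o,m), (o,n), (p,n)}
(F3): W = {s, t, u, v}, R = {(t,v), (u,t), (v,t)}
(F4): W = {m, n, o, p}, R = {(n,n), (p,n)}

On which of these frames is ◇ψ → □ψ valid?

Frame correspondent (Sahlqvist): ∀x ∀y ∀z (Rxy ∧ Rxz → y = z) — i.e. partial functionality.
(F1): fails — c sees both c and d.
(F2): fails — o sees both m and n.
(F3): satisfies the condition.
(F4): satisfies the condition.
Valid on: (F3), (F4).

(F3), (F4)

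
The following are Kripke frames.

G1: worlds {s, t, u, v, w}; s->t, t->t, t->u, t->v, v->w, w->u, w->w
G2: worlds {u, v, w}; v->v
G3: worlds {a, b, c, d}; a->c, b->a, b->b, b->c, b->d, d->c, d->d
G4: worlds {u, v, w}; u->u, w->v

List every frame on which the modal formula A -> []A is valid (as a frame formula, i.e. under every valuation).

The schema corresponds to a generalized confluence (Geach) condition: forall x forall z (xRz -> exists w (x = w & z = w)).
G1: fails — sRt but s ≠ t.
G2: ✓.
G3: fails — aRc but a ≠ c.
G4: fails — wRv but w ≠ v.
Valid on: G2.

G2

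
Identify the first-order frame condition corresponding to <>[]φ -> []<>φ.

convergence

Suppose ◇□φ→□◇φ is valid. Take Rxy, Rxz and set V(φ)={w : Ryw}. Then □φ at y so ◇□φ at x, so □◇φ at x, so ◇φ at z, giving w with Rzw and Ryw.
The converse is a direct semantic check.
Frame condition: forall x forall y forall z (Rxy & Rxz -> exists w (Ryw & Rzw)).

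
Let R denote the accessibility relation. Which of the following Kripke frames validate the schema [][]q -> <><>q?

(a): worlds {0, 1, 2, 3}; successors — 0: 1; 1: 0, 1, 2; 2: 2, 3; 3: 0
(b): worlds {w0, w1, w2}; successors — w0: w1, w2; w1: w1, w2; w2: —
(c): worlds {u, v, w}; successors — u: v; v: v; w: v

(a), (c)

This is the axiom for a generalized confluence (Geach) condition; its first-order frame correspondent is forall x exists w (x R^2 w & x R^2 w).
(a): holds.
(b): fails — at w2 but no w with w2R²w and w2R²w.
(c): holds.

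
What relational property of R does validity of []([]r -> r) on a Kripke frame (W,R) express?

Suppose □(□r→r) is valid. Take Rxy and set V(r)={w : Ryw}. Then at y, □r holds; since □(□r→r) at x, □r→r at y, so r at y, i.e. Ryy.

shift-reflexivity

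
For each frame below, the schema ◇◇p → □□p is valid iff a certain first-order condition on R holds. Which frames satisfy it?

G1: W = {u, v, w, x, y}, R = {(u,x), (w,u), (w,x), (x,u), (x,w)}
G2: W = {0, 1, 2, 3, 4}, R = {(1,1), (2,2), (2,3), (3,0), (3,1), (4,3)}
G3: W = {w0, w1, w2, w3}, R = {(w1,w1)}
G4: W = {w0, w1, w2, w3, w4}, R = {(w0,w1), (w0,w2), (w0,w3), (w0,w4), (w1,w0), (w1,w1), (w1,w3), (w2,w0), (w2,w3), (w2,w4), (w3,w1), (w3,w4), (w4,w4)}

G3

This is the axiom for a generalized confluence (Geach) condition; its first-order frame correspondent is ∀x ∀y ∀z ((xR²y ∧ xR²z) → ∃w (y = w ∧ z = w)).
G1: fails — uR²u, uR²w but u ≠ w.
G2: fails — 2R²0, 2R²1 but 0 ≠ 1.
G3: satisfies the condition.
G4: fails — w0R²w0, w0R²w1 but w0 ≠ w1.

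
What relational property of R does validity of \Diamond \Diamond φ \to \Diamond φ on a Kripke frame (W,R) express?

transitivity: \forall x \forall y \forall z (Rxy \wedge Ryz \to Rxz)

This is frame-equivalent to □φ → □□φ (substitute ¬φ for φ and contrapose).
Suppose □φ→□□φ is valid. Take Rxy, Ryz and set V(φ)={w : Rxw}. Then □φ at x, so □□φ at x, so □φ at y, so φ at z, i.e. Rxz.
Conversely, on a frame with transitivity the schema holds at every world under every valuation.
Frame condition: \forall x \forall y \forall z (Rxy \wedge Ryz \to Rxz).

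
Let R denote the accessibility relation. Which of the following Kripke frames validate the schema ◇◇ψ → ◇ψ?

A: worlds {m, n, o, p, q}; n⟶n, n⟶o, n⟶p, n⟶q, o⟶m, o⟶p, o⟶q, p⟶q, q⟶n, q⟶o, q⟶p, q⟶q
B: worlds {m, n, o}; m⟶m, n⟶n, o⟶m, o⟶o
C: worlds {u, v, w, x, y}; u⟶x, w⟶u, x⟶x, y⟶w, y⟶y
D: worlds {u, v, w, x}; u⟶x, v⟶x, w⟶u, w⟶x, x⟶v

The schema corresponds to transitivity: ∀x ∀y ∀z (Rxy ∧ Ryz → Rxz).
A: fails — Rno and Rom but not Rnm.
B: holds.
C: fails — Rwu and Rux but not Rwx.
D: fails — Rwx and Rxv but not Rwv.
Valid on: B.

B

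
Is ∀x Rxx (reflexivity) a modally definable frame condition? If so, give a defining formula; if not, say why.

Definable; □p → p defines it

The condition is reflexivity. A defining modal formula is □p → p.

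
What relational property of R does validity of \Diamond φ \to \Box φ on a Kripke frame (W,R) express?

Suppose ◇φ→□φ is valid. Take Rxy, Rxz and set V(φ)={y}. Then ◇φ at x, so □φ at x, so φ at z, i.e. z=y.
Conversely, on a frame with partial functionality the schema holds at every world under every valuation.
So the correspondent is partial functionality.

partial functionality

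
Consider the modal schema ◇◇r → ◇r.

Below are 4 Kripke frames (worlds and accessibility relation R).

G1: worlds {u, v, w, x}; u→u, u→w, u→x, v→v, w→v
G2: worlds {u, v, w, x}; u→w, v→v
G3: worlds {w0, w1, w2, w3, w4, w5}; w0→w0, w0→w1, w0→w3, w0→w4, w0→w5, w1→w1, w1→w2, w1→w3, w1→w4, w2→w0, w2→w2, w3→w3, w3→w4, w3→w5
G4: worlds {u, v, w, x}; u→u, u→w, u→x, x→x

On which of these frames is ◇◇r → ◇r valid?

G2, G4

This is the axiom for a generalized confluence (Geach) condition; its first-order frame correspondent is ∀x ∀y (xR²y → ∃w (y = w ∧ xRw)).
G1: fails — uR²v but no t with v=t and uRt.
G2: ✓.
G3: fails — w0R²w2 but no w with w2=w and w0Rw.
G4: ✓.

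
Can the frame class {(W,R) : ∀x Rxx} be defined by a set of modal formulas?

Yes: it is reflexivity, defined by the T schema □q → q.

Yes, by □q → q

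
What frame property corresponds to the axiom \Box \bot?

□⊥ is valid iff no world has any successor (otherwise □⊥ fails at any world with one).

emptiness of R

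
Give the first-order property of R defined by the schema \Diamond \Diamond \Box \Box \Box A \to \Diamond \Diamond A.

\forall x \forall y (x R^2 y \to \exists w (y R^3 w \wedge x R^2 w))

This is a Sahlqvist (Geach-type) schema ◇^2□^3A → □^0◇^2A.
Minimal-valuation argument: fix x; take any y with xR^2y and any z with xR^0z. Set V(A) to the set of worlds R-reachable from y in exactly 3 steps. Then □^3A holds at y, so the antecedent holds at x; validity forces ◇^2A at z, giving a w with zR^2w and yR^3w.
First-order correspondent: \forall x \forall y (x R^2 y \to \exists w (y R^3 w \wedge x R^2 w)).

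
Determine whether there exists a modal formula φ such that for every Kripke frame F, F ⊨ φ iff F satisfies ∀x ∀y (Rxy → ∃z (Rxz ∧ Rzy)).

Yes, by □□r → □r

Yes: it is density, defined by the C4 schema □□r → □r.
Suppose □□r→□r is valid. Take Rxy and set V(r)={w : xR²w}. Then □□r at x, so □r at x, so r at y, i.e. ∃z(Rxz∧Rzy).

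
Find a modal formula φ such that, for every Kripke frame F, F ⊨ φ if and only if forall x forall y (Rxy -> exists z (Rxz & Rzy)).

A defining formula is □□s → □s (the C4 axiom).
Suppose □□s→□s is valid. Take Rxy and set V(s)={w : xR²w}. Then □□s at x, so □s at x, so s at y, i.e. ∃z(Rxz∧Rzy).

□□s → □s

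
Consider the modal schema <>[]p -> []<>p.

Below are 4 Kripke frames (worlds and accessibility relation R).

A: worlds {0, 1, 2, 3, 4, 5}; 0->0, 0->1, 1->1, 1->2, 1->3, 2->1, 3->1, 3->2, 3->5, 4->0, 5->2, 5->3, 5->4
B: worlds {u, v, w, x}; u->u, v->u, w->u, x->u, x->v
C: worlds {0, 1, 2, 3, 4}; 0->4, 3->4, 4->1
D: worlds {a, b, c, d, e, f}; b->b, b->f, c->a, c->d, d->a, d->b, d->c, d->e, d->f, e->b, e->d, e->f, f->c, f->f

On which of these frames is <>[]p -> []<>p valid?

Frame correspondent (Sahlqvist): forall x forall y forall z (Rxy & Rxz -> exists w (Ryw & Rzw)) — i.e. convergence.
A: fails — R32 and R35 but 2 and 5 have no common successor.
B: holds.
C: fails — R41 and R41 but 1 and 1 have no common successor.
D: fails — Rcd and Rca but d and a have no common successor.
Valid on: B.

B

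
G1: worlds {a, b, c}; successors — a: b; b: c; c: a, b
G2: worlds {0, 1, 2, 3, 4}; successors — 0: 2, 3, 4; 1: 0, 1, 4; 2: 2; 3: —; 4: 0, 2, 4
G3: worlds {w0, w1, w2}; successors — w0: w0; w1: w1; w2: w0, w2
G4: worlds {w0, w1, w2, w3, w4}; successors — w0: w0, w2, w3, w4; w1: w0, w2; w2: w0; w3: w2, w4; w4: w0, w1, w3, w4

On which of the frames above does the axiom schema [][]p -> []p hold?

This is the axiom for density; its first-order frame correspondent is forall x forall y (Rxy -> exists z (Rxz & Rzy)).
G1: fails — Rca but no z with Rcz and Rza.
G2: fails — R03 but no z with R0z and Rz3.
G3: satisfies the condition.
G4: fails — Rw3w2 but no z with Rw3z and Rzw2.

G3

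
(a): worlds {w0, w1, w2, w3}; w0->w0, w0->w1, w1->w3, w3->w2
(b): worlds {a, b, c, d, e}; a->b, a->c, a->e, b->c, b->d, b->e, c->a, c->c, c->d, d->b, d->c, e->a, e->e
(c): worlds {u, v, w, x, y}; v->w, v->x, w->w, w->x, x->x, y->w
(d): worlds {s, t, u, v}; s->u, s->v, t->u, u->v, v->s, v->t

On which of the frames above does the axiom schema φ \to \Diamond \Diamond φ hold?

This is the axiom for a generalized confluence (Geach) condition; its first-order frame correspondent is \forall x \exists w (x = w \wedge x R^2 w).
(a): fails — at w1 but no w with w1=w and w1R²w.
(b): holds.
(c): fails — at u but no t with u=t and uR²t.
(d): fails — at t but no w with t=w and tR²w.
Valid on: (b).

(b)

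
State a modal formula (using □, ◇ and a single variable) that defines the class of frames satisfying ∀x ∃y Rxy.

□p → ◇p

A defining formula is □p → ◇p (the D axiom).
Suppose □p→◇p is valid. At any x set V(p)=W. Then □p at x, so ◇p at x, so x has a successor.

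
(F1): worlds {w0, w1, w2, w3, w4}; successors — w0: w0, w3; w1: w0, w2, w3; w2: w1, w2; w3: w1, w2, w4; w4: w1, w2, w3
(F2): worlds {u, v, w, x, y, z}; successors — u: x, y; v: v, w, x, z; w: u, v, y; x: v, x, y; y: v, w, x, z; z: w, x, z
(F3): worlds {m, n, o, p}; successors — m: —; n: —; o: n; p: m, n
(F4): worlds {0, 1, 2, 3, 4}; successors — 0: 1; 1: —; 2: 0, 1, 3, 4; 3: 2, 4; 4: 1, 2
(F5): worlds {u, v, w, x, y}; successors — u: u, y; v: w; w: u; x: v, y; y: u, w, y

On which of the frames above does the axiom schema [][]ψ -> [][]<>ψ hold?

(F1), (F2), (F3), (F5)

Frame correspondent (Sahlqvist): forall x forall z (x R^2 z -> exists w (x R^2 w & zRw)) — i.e. a generalized confluence (Geach) condition.
(F1): satisfies the condition.
(F2): satisfies the condition.
(F3): satisfies the condition.
(F4): fails — 2R²1 but no w with 2R²w and 1Rw.
(F5): satisfies the condition.
Valid on: (F1), (F2), (F3), (F5).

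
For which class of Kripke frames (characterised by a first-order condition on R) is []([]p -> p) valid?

shift-reflexivity: forall x forall y (Rxy -> Ryy)

Suppose □(□p→p) is valid. Take Rxy and set V(p)={w : Ryw}. Then at y, □p holds; since □(□p→p) at x, □p→p at y, so p at y, i.e. Ryy.
Conversely, any frame satisfying forall x forall y (Rxy -> Ryy) validates the schema.
So the correspondent is shift-reflexivity.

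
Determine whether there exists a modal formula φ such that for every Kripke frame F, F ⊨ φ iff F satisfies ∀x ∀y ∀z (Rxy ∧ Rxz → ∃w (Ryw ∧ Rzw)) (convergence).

Yes — defined by ◇□p → □◇p

This is a Sahlqvist condition; the .2 axiom ◇□p → □◇p defines it.
Suppose ◇□p→□◇p is valid. Take Rxy, Rxz and set V(p)={w : Ryw}. Then □p at y so ◇□p at x, so □◇p at x, so ◇p at z, giving w with Rzw and Ryw.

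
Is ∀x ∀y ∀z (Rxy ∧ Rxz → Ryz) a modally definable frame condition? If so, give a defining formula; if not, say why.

This is a Sahlqvist condition; the 5 axiom ◇p → □◇p defines it.
Suppose ◇p→□◇p is valid. Take Rxy, Rxz and set V(p)={y}. Then ◇p at x, so □◇p at x, so ◇p at z, so some w with Rzw has p; w=y, i.e. Rzy. By symmetry of the argument, Ryz.

Definable; ◇p → □◇p defines it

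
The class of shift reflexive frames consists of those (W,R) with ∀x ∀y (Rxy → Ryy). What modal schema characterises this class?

□(□ψ → ψ)

The condition is shift-reflexivity. The T□ schema □(□ψ → ψ) defines it.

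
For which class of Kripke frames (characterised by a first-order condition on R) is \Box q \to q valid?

This schema is the T axiom.
It corresponds to reflexivity: \forall x Rxx.

Reflexivity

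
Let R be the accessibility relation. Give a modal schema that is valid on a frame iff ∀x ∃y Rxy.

The condition is seriality. The D schema □ψ → ◇ψ defines it.
Suppose □ψ→◇ψ is valid. At any x set V(ψ)=W. Then □ψ at x, so ◇ψ at x, so x has a successor.

□ψ → ◇ψ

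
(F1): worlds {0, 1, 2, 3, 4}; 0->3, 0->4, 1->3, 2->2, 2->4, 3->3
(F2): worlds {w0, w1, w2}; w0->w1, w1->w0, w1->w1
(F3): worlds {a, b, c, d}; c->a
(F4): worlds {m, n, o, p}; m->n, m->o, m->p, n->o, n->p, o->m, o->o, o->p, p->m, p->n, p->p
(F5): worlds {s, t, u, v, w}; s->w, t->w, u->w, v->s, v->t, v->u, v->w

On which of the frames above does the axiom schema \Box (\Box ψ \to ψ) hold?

The schema corresponds to shift-reflexivity: \forall x \forall y (Rxy \to Ryy).
(F1): fails — R04 but not R44.
(F2): fails — Rw1w0 but not Rw0w0.
(F3): fails — Rca but not Raa.
(F4): fails — Rom but not Rmm.
(F5): fails — Ruw but not Rww.
Valid on no frame.

none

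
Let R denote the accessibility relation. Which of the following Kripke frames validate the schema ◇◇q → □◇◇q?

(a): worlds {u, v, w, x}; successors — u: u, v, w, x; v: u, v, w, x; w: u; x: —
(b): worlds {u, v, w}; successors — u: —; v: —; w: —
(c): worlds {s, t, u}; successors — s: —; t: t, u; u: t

Frame correspondent (Sahlqvist): ∀x ∀y ∀z ((xR²y ∧ xRz) → ∃w (y = w ∧ zR²w)) — i.e. a generalized confluence (Geach) condition.
(a): fails — uR²u, uRx but no t with u=t and xR²t.
(b): satisfies the condition.
(c): satisfies the condition.
Valid on: (b), (c).

(b), (c)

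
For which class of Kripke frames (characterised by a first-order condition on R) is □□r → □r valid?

density

Suppose □□r→□r is valid. Take Rxy and set V(r)={w : xR²w}. Then □□r at x, so □r at x, so r at y, i.e. ∃z(Rxz∧Rzy).
Conversely, on a frame with density the schema holds at every world under every valuation.
Frame condition: ∀x ∀y (Rxy → ∃z (Rxz ∧ Rzy)).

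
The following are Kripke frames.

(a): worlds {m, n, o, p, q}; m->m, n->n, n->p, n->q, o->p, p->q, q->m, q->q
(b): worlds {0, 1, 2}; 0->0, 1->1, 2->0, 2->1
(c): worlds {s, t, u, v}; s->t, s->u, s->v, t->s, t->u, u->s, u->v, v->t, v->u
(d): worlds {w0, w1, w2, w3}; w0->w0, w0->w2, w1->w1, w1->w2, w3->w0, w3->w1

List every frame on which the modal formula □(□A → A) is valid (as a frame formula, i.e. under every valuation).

Frame correspondent (Sahlqvist): ∀x ∀y (Rxy → Ryy) — i.e. shift-reflexivity.
(a): fails — Rop but not Rpp.
(b): ✓.
(c): fails — Ruv but not Rvv.
(d): fails — Rw1w2 but not Rw2w2.

(b)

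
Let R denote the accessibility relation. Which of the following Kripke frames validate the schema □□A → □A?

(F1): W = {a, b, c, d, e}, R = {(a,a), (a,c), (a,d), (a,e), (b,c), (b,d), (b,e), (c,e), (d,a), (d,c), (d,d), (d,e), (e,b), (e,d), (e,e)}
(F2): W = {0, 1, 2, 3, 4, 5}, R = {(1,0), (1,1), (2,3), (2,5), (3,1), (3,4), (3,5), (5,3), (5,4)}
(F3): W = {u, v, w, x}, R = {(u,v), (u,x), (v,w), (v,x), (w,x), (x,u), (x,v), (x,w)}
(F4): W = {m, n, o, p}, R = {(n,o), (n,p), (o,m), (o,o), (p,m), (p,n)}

This is the axiom for density; its first-order frame correspondent is ∀x ∀y (Rxy → ∃z (Rxz ∧ Rzy)).
(F1): satisfies the condition.
(F2): fails — R53 but no z with R5z and Rz3.
(F3): fails — Rwx but no z with Rwz and Rzx.
(F4): fails — Rpm but no z with Rpz and Rzm.
Valid on: (F1).

(F1)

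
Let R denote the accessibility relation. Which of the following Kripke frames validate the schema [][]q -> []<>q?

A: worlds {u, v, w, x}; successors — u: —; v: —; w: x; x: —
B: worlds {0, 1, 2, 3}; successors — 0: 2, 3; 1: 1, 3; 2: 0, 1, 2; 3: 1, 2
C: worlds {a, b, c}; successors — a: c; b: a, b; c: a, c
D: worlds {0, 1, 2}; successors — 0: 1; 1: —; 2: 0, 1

Frame correspondent (Sahlqvist): forall x forall z (xRz -> exists w (x R^2 w & zRw)) — i.e. a generalized confluence (Geach) condition.
A: fails — wRx but no t with wR²t and xRt.
B: satisfies the condition.
C: satisfies the condition.
D: fails — 0R1 but no w with 0R²w and 1Rw.

B, C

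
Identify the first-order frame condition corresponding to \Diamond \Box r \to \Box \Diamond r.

convergence

Suppose ◇□r→□◇r is valid. Take Rxy, Rxz and set V(r)={w : Ryw}. Then □r at y so ◇□r at x, so □◇r at x, so ◇r at z, giving w with Rzw and Ryw.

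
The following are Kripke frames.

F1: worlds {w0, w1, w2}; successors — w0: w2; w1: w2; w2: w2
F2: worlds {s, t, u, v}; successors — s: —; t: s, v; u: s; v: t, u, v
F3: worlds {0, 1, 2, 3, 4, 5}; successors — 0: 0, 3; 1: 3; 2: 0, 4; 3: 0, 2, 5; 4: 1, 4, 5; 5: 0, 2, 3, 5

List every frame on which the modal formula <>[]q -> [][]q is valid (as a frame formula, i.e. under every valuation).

Frame correspondent (Sahlqvist): forall x forall y forall z ((xRy & x R^2 z) -> exists w (yRw & z = w)) — i.e. a generalized confluence (Geach) condition.
F1: condition met.
F2: fails — tRs, tR²t but no w with sRw and t=w.
F3: fails — 0R0, 0R²2 but no w with 0Rw and 2=w.
Valid on: F1.

F1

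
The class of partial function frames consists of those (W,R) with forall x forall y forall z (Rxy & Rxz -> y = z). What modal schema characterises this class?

◇s → □s

The condition is partial functionality. The CD schema ◇s → □s defines it.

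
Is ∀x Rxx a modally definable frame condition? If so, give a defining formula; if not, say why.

This is a Sahlqvist condition; the T axiom □r → r defines it.

Definable; □r → r defines it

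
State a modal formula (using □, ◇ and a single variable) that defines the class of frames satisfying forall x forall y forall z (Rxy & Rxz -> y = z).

The condition is partial functionality. The CD schema ◇ψ → □ψ defines it.

◇ψ → □ψ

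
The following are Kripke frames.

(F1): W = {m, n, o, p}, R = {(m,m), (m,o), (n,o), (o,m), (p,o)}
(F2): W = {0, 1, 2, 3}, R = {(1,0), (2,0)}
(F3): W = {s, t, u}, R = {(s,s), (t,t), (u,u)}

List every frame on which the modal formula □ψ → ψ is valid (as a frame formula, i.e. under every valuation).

(F3)

Frame correspondent (Sahlqvist): ∀x Rxx — i.e. reflexivity.
(F1): fails — world n does not see itself.
(F2): fails — world 0 does not see itself.
(F3): ✓.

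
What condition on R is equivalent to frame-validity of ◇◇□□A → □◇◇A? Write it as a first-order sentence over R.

∀x ∀y ∀z ((xR²y ∧ xRz) → ∃w (yR²w ∧ zR²w))

This is a Sahlqvist (Geach-type) schema ◇^2□^2A → □^1◇^2A.
Minimal-valuation argument: fix x; take any y with xR^2y and any z with xR^1z. Set V(A) to the set of worlds R-reachable from y in exactly 2 steps. Then □^2A holds at y, so the antecedent holds at x; validity forces ◇^2A at z, giving a w with zR^2w and yR^2w.
First-order correspondent: ∀x ∀y ∀z ((xR²y ∧ xRz) → ∃w (yR²w ∧ zR²w)).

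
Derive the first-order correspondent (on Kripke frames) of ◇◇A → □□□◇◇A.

This is a Sahlqvist (Geach-type) schema ◇^2□^0A → □^3◇^2A.
First-order correspondent: ∀x ∀y ∀z ((xR²y ∧ xR³z) → ∃w (y = w ∧ zR²w)).

∀x ∀y ∀z ((xR²y ∧ xR³z) → ∃w (y = w ∧ zR²w))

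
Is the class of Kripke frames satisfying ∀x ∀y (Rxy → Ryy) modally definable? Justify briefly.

Yes: it is shift-reflexivity, defined by the T□ schema □(□q → q).
Suppose □(□q→q) is valid. Take Rxy and set V(q)={w : Ryw}. Then at y, □q holds; since □(□q→q) at x, □q→q at y, so q at y, i.e. Ryy.

Yes — defined by □(□q → q)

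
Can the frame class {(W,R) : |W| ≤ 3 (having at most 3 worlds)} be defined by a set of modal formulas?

Any modally definable frame class is closed under disjoint unions.
Any modal formula valid on each of 4 disjoint one-world frames is valid on their disjoint union (validity is preserved under disjoint unions). Each one-world frame has |W|=1≤3, but the union has |W|=4.
So the class is not modally definable.

No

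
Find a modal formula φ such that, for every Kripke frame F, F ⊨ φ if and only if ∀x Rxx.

A defining formula is □p → p (the T axiom).
Suppose □p→p is valid. At any x set V(p)={w : Rxw}. Then □p holds at x, so p holds at x, i.e. Rxx.

□p → p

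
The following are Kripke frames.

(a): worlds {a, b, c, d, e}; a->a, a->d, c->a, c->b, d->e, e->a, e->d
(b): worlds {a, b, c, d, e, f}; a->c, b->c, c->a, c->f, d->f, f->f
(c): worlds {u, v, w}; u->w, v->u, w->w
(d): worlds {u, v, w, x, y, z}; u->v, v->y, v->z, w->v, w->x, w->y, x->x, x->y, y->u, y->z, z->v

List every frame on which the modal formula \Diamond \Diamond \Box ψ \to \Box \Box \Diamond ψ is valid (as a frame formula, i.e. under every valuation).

The schema corresponds to a generalized confluence (Geach) condition: \forall x \forall y \forall z ((x R^2 y \wedge x R^2 z) \to \exists w (yRw \wedge zRw)).
(a): fails — aR²a, aR²d but no w with aRw and dRw.
(b): fails — aR²a, aR²f but no w with aRw and fRw.
(c): holds.
(d): fails — uR²y, uR²z but no t with yRt and zRt.
Valid on: (c).

(c)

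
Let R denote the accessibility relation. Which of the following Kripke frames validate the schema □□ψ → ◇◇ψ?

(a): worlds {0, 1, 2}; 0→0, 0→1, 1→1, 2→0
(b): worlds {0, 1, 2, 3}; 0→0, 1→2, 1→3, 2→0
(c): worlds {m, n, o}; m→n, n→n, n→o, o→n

The schema corresponds to a generalized confluence (Geach) condition: ∀x ∃w (xR²w ∧ xR²w).
(a): satisfies the condition.
(b): fails — at 3 but no w with 3R²w and 3R²w.
(c): satisfies the condition.

(a), (c)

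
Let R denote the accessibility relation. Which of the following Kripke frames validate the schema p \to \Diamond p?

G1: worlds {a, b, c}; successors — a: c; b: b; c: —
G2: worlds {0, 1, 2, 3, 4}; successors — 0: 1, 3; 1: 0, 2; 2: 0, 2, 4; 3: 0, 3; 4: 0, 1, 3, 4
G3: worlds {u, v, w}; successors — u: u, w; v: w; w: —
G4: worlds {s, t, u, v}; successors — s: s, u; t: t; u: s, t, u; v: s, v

The schema corresponds to reflexivity: \forall x Rxx.
G1: fails — world a does not see itself.
G2: fails — world 0 does not see itself.
G3: fails — world v does not see itself.
G4: condition met.

G4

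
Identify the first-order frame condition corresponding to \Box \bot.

emptiness of R

This schema is the Ver axiom.
Its frame correspondent is emptiness of R — \forall x \forall y \neg Rxy.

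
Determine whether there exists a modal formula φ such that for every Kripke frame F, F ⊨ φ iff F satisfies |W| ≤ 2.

Any modally definable frame class is closed under disjoint unions.
Any modal formula valid on each of 3 disjoint one-world frames is valid on their disjoint union (validity is preserved under disjoint unions). Each one-world frame has |W|=1≤2, but the union has |W|=3.
Hence having at most 2 worlds is not modally definable.

Not definable by any modal formula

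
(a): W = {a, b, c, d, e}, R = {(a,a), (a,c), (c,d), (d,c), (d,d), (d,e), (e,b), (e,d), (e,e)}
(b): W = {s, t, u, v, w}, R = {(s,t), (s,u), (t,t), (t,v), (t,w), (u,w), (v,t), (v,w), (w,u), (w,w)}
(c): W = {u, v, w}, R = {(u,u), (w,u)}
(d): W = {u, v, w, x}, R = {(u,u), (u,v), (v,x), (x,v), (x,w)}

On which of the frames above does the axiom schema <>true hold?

This is the axiom for seriality; its first-order frame correspondent is forall x exists y Rxy.
(a): fails — world b has no successor.
(b): satisfies the condition.
(c): fails — world v has no successor.
(d): fails — world w has no successor.
Valid on: (b).

(b)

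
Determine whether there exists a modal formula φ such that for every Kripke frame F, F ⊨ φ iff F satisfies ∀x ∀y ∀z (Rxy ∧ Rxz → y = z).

Yes, by ◇r → □r

The condition is partial functionality. A defining modal formula is ◇r → □r.
Suppose ◇r→□r is valid. Take Rxy, Rxz and set V(r)={y}. Then ◇r at x, so □r at x, so r at z, i.e. z=y.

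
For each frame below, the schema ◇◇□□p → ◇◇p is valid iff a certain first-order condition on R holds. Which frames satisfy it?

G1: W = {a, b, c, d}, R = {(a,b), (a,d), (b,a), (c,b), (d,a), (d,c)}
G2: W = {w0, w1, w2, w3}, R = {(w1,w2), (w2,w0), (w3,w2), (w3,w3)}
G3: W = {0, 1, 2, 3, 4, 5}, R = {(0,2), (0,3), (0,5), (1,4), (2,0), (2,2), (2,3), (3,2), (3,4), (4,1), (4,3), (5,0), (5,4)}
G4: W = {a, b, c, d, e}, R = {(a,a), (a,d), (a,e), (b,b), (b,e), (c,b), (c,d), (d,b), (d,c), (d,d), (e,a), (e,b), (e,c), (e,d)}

G1, G3, G4

This is the axiom for a generalized confluence (Geach) condition; its first-order frame correspondent is ∀x ∀y (xR²y → ∃w (yR²w ∧ xR²w)).
G1: ✓.
G2: fails — w1R²w0 but no w with w0R²w and w1R²w.
G3: ✓.
G4: ✓.
Valid on: G1, G3, G4.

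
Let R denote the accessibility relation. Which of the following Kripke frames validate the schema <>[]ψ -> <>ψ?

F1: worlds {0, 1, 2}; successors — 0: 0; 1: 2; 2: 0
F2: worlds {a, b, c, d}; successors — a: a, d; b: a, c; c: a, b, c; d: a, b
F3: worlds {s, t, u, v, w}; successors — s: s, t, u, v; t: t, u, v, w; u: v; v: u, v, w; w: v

This is the axiom for a generalized confluence (Geach) condition; its first-order frame correspondent is forall x forall y (xRy -> exists w (yRw & xRw)).
F1: fails — 1R2 but no w with 2Rw and 1Rw.
F2: condition met.
F3: condition met.

F2, F3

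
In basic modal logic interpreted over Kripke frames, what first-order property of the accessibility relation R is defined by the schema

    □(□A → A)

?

Suppose □(□A→A) is valid. Take Rxy and set V(A)={w : Ryw}. Then at y, □A holds; since □(□A→A) at x, □A→A at y, so A at y, i.e. Ryy.

shift-reflexivity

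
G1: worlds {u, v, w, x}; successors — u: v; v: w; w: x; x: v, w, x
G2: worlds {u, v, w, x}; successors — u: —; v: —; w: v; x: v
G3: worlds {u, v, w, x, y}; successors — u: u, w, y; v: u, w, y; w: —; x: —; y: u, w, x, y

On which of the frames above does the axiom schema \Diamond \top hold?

G1

Frame correspondent (Sahlqvist): \forall x \exists y Rxy — i.e. seriality.
G1: holds.
G2: fails — world u has no successor.
G3: fails — world w has no successor.
Valid on: G1.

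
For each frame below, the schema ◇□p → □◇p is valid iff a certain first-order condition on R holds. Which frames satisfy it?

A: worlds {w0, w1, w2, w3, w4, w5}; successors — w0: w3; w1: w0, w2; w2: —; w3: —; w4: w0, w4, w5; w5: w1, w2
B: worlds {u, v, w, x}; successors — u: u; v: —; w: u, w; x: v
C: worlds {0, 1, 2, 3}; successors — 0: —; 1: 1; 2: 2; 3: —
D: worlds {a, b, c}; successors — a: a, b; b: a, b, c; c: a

This is the axiom for convergence; its first-order frame correspondent is ∀x ∀y ∀z (Rxy ∧ Rxz → ∃w (Ryw ∧ Rzw)).
A: fails — Rw0w3 and Rw0w3 but w3 and w3 have no common successor.
B: fails — Rxv and Rxv but v and v have no common successor.
C: condition met.
D: condition met.
Valid on: C, D.

C, D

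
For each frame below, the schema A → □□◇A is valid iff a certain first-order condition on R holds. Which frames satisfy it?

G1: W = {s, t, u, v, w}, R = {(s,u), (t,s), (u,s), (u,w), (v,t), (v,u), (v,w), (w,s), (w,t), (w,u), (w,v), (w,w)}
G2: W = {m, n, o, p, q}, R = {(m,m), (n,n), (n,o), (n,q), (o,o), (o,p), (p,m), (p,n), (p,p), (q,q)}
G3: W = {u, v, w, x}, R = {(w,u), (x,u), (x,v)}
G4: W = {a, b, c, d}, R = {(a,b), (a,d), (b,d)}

G3

The schema corresponds to a generalized confluence (Geach) condition: ∀x ∀z (xR²z → ∃w (x = w ∧ zRw)).
G1: fails — sR²s but no w* with s=w* and sRw*.
G2: fails — nR²o but no w with n=w and oRw.
G3: satisfies the condition.
G4: fails — aR²d but no w with a=w and dRw.
Valid on: G3.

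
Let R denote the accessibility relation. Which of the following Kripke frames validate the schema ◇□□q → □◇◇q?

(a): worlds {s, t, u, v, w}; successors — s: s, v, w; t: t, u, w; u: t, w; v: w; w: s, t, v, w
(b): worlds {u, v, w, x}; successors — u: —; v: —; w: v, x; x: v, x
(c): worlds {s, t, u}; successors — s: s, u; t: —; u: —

This is the axiom for a generalized confluence (Geach) condition; its first-order frame correspondent is ∀x ∀y ∀z ((xRy ∧ xRz) → ∃w (yR²w ∧ zR²w)).
(a): satisfies the condition.
(b): fails — wRv, wRv but no t with vR²t and vR²t.
(c): fails — sRs, sRu but no w with sR²w and uR²w.

(a)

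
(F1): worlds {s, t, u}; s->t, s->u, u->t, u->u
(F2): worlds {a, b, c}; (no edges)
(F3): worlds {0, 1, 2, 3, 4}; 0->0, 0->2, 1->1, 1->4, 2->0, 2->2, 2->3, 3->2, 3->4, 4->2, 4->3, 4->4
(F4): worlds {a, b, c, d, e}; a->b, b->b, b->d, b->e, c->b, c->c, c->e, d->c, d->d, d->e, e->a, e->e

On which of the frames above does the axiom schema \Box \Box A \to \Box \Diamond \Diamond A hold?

(F2), (F3), (F4)

Frame correspondent (Sahlqvist): \forall x \forall z (xRz \to \exists w (x R^2 w \wedge z R^2 w)) — i.e. a generalized confluence (Geach) condition.
(F1): fails — sRt but no w with sR²w and tR²w.
(F2): holds.
(F3): holds.
(F4): holds.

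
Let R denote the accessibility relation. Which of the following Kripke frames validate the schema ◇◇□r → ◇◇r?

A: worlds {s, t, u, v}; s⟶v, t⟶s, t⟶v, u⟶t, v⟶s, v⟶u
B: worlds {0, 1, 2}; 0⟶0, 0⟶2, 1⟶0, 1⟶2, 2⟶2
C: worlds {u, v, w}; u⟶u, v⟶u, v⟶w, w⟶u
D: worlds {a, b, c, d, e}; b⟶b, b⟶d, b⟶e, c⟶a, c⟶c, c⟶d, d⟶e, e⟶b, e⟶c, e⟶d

B, C

The schema corresponds to a generalized confluence (Geach) condition: ∀x ∀y (xR²y → ∃w (yRw ∧ xR²w)).
A: fails — sR²s but no w with sRw and sR²w.
B: condition met.
C: condition met.
D: fails — cR²a but no w with aRw and cR²w.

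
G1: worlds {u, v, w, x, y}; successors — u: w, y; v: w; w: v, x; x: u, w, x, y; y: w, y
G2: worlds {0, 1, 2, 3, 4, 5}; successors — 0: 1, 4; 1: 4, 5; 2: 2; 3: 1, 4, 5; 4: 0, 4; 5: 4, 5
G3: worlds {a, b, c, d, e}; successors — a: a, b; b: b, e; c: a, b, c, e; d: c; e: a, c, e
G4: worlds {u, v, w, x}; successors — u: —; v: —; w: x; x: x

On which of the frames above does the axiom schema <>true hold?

This is the axiom for seriality; its first-order frame correspondent is forall x exists y Rxy.
G1: satisfies the condition.
G2: satisfies the condition.
G3: satisfies the condition.
G4: fails — world u has no successor.
Valid on: G1, G2, G3.

G1, G2, G3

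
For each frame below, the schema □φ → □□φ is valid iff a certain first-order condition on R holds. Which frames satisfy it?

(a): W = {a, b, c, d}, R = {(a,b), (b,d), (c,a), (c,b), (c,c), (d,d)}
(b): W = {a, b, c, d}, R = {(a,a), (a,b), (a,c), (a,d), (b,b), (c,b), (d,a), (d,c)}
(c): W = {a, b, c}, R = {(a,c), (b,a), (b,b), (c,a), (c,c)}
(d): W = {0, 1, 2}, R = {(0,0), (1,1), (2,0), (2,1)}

(d)

The schema corresponds to transitivity: ∀x ∀y ∀z (Rxy ∧ Ryz → Rxz).
(a): fails — Rab and Rbd but not Rad.
(b): fails — Rdc and Rcb but not Rdb.
(c): fails — Rba and Rac but not Rbc.
(d): holds.
Valid on: (d).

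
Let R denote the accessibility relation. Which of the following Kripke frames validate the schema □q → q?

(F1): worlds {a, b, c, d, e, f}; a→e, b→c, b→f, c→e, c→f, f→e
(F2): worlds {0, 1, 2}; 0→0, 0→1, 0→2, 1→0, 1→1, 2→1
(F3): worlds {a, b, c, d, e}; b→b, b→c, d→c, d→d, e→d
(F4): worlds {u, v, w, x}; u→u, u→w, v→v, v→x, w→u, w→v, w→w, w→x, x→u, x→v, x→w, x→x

(F4)

The schema corresponds to reflexivity: ∀x Rxx.
(F1): fails — world a does not see itself.
(F2): fails — world 2 does not see itself.
(F3): fails — world a does not see itself.
(F4): ✓.
Valid on: (F4).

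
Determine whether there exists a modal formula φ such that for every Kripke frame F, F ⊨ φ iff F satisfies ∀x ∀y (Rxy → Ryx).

Yes — defined by p → □◇p

This is a Sahlqvist condition; the B axiom p → □◇p defines it.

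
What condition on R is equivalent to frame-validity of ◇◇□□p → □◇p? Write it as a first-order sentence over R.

∀x ∀y ∀z ((xR²y ∧ xRz) → ∃w (yR²w ∧ zRw))

This is a Sahlqvist (Geach-type) schema ◇^2□^2p → □^1◇^1p.
Minimal-valuation argument: fix x; take any y with xR^2y and any z with xR^1z. Set V(p) to the set of worlds R-reachable from y in exactly 2 steps. Then □^2p holds at y, so the antecedent holds at x; validity forces ◇^1p at z, giving a w with zR^1w and yR^2w.
First-order correspondent: ∀x ∀y ∀z ((xR²y ∧ xRz) → ∃w (yR²w ∧ zRw)).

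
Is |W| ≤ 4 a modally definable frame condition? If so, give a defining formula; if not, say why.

Modal frame validity is preserved under disjoint unions.
Any modal formula valid on each of 5 disjoint one-world frames is valid on their disjoint union (validity is preserved under disjoint unions). Each one-world frame has |W|=1≤4, but the union has |W|=5.
So no modal formula (or set of formulas) defines exactly the |W|≤4 frames.

No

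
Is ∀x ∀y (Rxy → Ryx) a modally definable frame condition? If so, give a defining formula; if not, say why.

Yes — defined by p → □◇p

Yes: it is symmetry, defined by the B schema p → □◇p.
Suppose p→□◇p is valid. Take Rxy and set V(p)={x}. Then p at x, so □◇p at x, so ◇p at y, so some z with Ryz has p; z=x, i.e. Ryx.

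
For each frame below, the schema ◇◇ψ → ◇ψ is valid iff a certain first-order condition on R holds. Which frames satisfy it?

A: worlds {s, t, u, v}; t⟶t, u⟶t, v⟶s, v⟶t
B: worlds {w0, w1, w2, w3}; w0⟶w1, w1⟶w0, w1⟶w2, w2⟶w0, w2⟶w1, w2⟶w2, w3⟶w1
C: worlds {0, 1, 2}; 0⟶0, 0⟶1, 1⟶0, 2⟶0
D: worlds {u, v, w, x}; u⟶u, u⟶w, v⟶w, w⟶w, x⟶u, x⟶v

This is the axiom for transitivity; its first-order frame correspondent is ∀x ∀y ∀z (Rxy ∧ Ryz → Rxz).
A: holds.
B: fails — Rw1w2 and Rw2w1 but not Rw1w1.
C: fails — R10 and R01 but not R11.
D: fails — Rxu and Ruw but not Rxw.

A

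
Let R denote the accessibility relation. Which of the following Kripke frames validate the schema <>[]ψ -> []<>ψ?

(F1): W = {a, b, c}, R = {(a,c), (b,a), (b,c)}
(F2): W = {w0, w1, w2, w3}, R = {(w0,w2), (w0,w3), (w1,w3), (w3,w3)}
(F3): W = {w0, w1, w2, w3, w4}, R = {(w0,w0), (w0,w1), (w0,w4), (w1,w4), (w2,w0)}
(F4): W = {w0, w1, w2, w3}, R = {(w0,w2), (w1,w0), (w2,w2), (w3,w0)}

This is the axiom for convergence; its first-order frame correspondent is forall x forall y forall z (Rxy & Rxz -> exists w (Ryw & Rzw)).
(F1): fails — Rac and Rac but c and c have no common successor.
(F2): fails — Rw0w2 and Rw0w2 but w2 and w2 have no common successor.
(F3): fails — Rw0w4 and Rw0w4 but w4 and w4 have no common successor.
(F4): ✓.
Valid on: (F4).

(F4)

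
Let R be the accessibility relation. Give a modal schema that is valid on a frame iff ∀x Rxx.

The condition is reflexivity. The T schema □ψ → ψ defines it.
Suppose □ψ→ψ is valid. At any x set V(ψ)={w : Rxw}. Then □ψ holds at x, so ψ holds at x, i.e. Rxx.

□ψ → ψ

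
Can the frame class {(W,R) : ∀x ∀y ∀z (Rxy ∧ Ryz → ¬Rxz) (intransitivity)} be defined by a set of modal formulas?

Not modally definable

If a class were modally definable it would be closed under surjective bounded morphisms (Goldblatt–Thomason).
The 7-cycle (worlds a,b,c,d,e,f,g with a→b→c→d→e→f→g→a) is intransitive. Mapping every world to a single reflexive point • is a surjective bounded morphism; the reflexive point is not intransitive (R••∧R•• but R••).
So the class is not modally definable.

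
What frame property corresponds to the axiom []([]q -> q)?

shift-reflexivity

Suppose □(□q→q) is valid. Take Rxy and set V(q)={w : Ryw}. Then at y, □q holds; since □(□q→q) at x, □q→q at y, so q at y, i.e. Ryy.
The converse is a direct semantic check.
So the correspondent is shift-reflexivity.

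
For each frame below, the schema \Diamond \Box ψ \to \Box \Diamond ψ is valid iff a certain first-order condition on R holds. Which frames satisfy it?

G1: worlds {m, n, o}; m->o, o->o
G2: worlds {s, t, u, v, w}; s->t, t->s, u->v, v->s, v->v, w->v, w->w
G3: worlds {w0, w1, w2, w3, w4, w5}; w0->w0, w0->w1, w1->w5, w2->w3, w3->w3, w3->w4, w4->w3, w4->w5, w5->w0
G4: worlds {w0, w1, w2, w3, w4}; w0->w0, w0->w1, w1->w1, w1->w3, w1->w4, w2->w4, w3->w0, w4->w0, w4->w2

G1

This is the axiom for convergence; its first-order frame correspondent is \forall x \forall y \forall z (Rxy \wedge Rxz \to \exists w (Ryw \wedge Rzw)).
G1: ✓.
G2: fails — Rvv and Rvs but v and s have no common successor.
G3: fails — Rw0w1 and Rw0w0 but w1 and w0 have no common successor.
G4: fails — Rw1w1 and Rw1w3 but w1 and w3 have no common successor.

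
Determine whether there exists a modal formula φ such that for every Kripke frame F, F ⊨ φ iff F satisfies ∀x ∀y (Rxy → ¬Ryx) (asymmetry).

Modal frame validity is preserved under surjective bounded morphisms.
The 3-cycle (worlds s,t,u with s→t→u→s) is asymmetric. Mapping every world to a single reflexive point • is a surjective bounded morphism, and the reflexive point is not asymmetric (R•• but asymmetry requires ¬R••).
So no modal formula (or set of formulas) defines exactly the asymmetric frames.

Not definable by any modal formula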